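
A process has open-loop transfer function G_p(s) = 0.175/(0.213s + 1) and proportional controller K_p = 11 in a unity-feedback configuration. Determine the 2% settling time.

Closed loop: T(s) = K_p·G_p/(1+K_p·G_p) = 1.925/(0.213s + 1 + 1.925), with pole at s = −(1 + 1.925)/0.213 = −13.73.
τ = 1/13.73 = 0.07282 s, so 2% settling time ≈ 4τ = 0.291 s.

T_s ≈ 0.291 s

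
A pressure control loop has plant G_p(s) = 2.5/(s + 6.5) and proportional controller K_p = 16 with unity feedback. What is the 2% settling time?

Closed-loop transfer function: T(s) = K_p·G_p(s)/(1 + K_p·G_p(s)) = 40/(s + 6.5 + 40) = 40/(s + 46.5).
Time constant τ = 1/46.5 = 0.02151 s, so the 2% settling time is about 4τ = 0.086 s.

T_s ≈ 0.086 s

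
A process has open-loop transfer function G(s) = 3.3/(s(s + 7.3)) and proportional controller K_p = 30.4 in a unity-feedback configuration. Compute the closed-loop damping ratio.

With unity feedback the closed-loop characteristic equation is s² + 7.3s + 30.4·3.3 = s² + 7.3s + 100.3 = 0.
Matching s² + 2ζω_n s + ω_n²: ω_n = √100.3 = 10.02 rad/s and 2ζω_n = 7.3, so ζ = 7.3/(2·10.02) = 0.364.

ζ = 0.364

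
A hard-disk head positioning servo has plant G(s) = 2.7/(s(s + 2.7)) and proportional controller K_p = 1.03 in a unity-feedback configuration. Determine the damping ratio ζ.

ζ = 0.81

With unity feedback the closed-loop characteristic equation is s² + 2.7s + 1.03·2.7 = s² + 2.7s + 2.781 = 0.
Matching s² + 2ζω_n s + ω_n²: ω_n = √2.781 = 1.668 rad/s and 2ζω_n = 2.7, so ζ = 2.7/(2·1.668) = 0.81.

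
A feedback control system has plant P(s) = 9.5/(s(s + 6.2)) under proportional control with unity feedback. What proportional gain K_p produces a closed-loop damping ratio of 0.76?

K_p = 1.75

Closed-loop characteristic equation: s² + 6.2s + K_p·9.5 = 0.
So ω_n = √(9.5K_p) and 2ζω_n = 6.2, giving ζ = 6.2/(2√(9.5K_p)).
Setting ζ = 0.76: √(9.5K_p) = 6.2/(2·0.76) = 4.079, so K_p = 16.64/9.5 = 1.75.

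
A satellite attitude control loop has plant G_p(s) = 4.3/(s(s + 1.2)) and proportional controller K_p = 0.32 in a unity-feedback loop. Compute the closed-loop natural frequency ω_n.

The closed-loop denominator is s(s+1.2) + 0.32·4.3 = s² + 1.2s + 1.376.
Matching s² + 2ζω_n s + ω_n²: ω_n = √1.376 = 1.173 rad/s and 2ζω_n = 1.2, so ζ = 1.2/(2·1.173) = 0.511.

ω_n = 1.17 rad/s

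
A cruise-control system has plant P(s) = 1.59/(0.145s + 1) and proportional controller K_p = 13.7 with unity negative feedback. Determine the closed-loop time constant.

Closed loop: T(s) = K_p·P/(1+K_p·P) = 21.78/(0.145s + 1 + 21.78), with pole at s = −(1 + 21.78)/0.145 = −157.1.
Closed-loop time constant τ = 1/157.1 = 0.00636 s.

τ = 0.00636 s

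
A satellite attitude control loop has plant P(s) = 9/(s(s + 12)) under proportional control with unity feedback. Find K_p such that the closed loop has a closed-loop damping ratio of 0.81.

K_p = 6.1

Closed-loop characteristic equation: s² + 12s + K_p·9 = 0.
So ω_n = √(9K_p) and 2ζω_n = 12, giving ζ = 12/(2√(9K_p)).
Setting ζ = 0.81: √(9K_p) = 12/(2·0.81) = 7.407, so K_p = 54.87/9 = 6.1.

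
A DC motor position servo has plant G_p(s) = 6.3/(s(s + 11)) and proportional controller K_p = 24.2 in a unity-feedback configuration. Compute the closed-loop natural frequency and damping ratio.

The closed-loop denominator is s(s+11) + 24.2·6.3 = s² + 11s + 152.5.
So ω_n² = 152.5 ⇒ ω_n = 12.35 rad/s, and ζ = 11/(2ω_n) = 0.445.

ω_n = 12.3 rad/s, ζ = 0.445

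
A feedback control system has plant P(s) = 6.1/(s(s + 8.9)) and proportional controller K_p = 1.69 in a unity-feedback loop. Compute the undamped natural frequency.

With unity feedback the closed-loop characteristic equation is s² + 8.9s + 1.69·6.1 = s² + 8.9s + 10.31 = 0.
Matching s² + 2ζω_n s + ω_n²: ω_n = √10.31 = 3.211 rad/s and 2ζω_n = 8.9, so ζ = 8.9/(2·3.211) = 1.39.

ω_n = 3.21 rad/s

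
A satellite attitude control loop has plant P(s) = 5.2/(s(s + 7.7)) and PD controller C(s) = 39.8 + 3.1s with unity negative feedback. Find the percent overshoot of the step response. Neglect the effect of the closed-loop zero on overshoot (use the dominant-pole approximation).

0.969%

Forward path: (39.8 + 3.1s)·5.2/(s(s+7.7)). The closed-loop characteristic equation is s² + (7.7 + 5.2·3.1)s + 5.2·39.8 = 0.
That is s² + 23.82s + 207 = 0, so ω_n = 14.39 rad/s and ζ = 23.82/(2·14.39) = 0.8279.
%OS = 100·exp(−πζ/√(1−ζ²)) = 0.969%.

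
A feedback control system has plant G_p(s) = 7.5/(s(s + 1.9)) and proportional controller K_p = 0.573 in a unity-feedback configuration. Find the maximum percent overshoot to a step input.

19.8%

The closed-loop denominator s² + 1.9s + 4.297 gives ω_n = √4.297 = 2.073 and ζ = 1.9/(2ω_n) = 0.4583.
%OS = 100·exp(−πζ/√(1−ζ²)) = 100·exp(−π·0.4583/√0.79) = 19.8%.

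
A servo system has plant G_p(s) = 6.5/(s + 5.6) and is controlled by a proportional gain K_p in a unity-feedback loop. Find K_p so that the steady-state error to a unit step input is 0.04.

K_p = 20.7

The loop is type 0, so e_ss(step) = 1/(1 + K_pos) with K_pos = K_p·G_p(0).
G_p(0) = 1.161. Require 1/(1 + K_p·1.161) = 0.04, so 1 + 1.161·K_p = 25.
K_p = (25 − 1)/1.161 = 20.7.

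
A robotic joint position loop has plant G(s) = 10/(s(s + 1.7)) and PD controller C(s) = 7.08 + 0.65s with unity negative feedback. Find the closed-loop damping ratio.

ζ = 0.487

Forward path: (7.08 + 0.65s)·10/(s(s+1.7)). The closed-loop characteristic equation is s² + (1.7 + 10·0.65)s + 10·7.08 = 0.
That is s² + 8.2s + 70.8 = 0, so ω_n = 8.414 rad/s and ζ = 8.2/(2·8.414) = 0.4873.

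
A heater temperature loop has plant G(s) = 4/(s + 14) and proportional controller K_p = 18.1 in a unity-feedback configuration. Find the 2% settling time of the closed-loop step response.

T_s ≈ 0.0463 s

Closed-loop transfer function: T(s) = K_p·G(s)/(1 + K_p·G(s)) = 72.4/(s + 14 + 72.4) = 72.4/(s + 86.4).
Time constant τ = 1/86.4 = 0.01157 s, so the 2% settling time is about 4τ = 0.0463 s.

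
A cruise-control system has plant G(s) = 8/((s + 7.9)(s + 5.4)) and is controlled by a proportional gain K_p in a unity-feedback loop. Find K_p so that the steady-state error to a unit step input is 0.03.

K_p = 172

Steady-state error for a unit step on this type-0 loop is 1/(1 + K_p·G(0)).
G(0) = 0.1875. Require 1/(1 + K_p·0.1875) = 0.03, so 1 + 0.1875·K_p = 33.33.
K_p = (33.33 − 1)/0.1875 = 172.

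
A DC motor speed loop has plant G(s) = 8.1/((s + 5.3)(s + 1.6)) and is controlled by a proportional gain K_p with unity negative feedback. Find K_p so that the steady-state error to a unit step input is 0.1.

The loop is type 0, so e_ss(step) = 1/(1 + K_pos) with K_pos = K_p·G(0).
G(0) = 0.9552. Require 1/(1 + K_p·0.9552) = 0.1, so 1 + 0.9552·K_p = 10.
K_p = (10 − 1)/0.9552 = 9.42.

K_p = 9.42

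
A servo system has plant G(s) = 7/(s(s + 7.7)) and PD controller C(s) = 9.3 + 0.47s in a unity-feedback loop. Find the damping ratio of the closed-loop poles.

ζ = 0.681

Forward path: (9.3 + 0.47s)·7/(s(s+7.7)). The closed-loop characteristic equation is s² + (7.7 + 7·0.47)s + 7·9.3 = 0.
That is s² + 10.99s + 65.1 = 0, so ω_n = 8.068 rad/s and ζ = 10.99/(2·8.068) = 0.681.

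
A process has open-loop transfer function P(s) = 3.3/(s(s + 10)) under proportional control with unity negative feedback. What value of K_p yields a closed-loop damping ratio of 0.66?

K_p = 17.4

Closed-loop characteristic equation: s² + 10s + K_p·3.3 = 0.
So ω_n = √(3.3K_p) and 2ζω_n = 10, giving ζ = 10/(2√(3.3K_p)).
Setting ζ = 0.66: √(3.3K_p) = 10/(2·0.66) = 7.576, so K_p = 57.39/3.3 = 17.4.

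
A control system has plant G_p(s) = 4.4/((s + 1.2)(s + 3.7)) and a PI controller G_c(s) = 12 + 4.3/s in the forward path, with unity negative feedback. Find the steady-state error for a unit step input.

The open loop G_c(s)G_p(s) has a pole at the origin (type 1), so the static position error constant is infinite and e_ss = 1/(1+∞) = 0.

0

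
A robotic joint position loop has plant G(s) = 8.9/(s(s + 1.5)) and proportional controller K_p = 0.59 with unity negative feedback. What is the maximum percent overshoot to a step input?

Closed-loop characteristic equation: s² + 1.5s + 5.251 = 0, so ω_n = 2.292 rad/s and ζ = 1.5/(2·2.292) = 0.3273.
%OS = 100·exp(−πζ/√(1−ζ²)) = 100·exp(−π·0.3273/√0.8929) = 33.7%.

33.7%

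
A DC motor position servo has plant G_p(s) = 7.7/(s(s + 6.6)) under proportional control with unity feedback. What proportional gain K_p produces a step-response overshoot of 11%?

From %OS = 100·exp(−πζ/√(1−ζ²)) = 11%, ζ = −ln(0.11)/√(π²+ln²(0.11)) = 0.5749.
Characteristic equation s² + 6.6s + 7.7K_p = 0 gives ζ = 6.6/(2√(7.7K_p)).
Setting ζ = 0.5749: √(7.7K_p) = 6.6/(2·0.5749) = 5.74, so K_p = 32.95/7.7 = 4.28.

K_p = 4.28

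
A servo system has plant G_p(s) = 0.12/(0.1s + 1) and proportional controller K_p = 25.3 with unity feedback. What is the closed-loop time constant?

Closed loop: T(s) = K_p·G_p/(1+K_p·G_p) = 3.036/(0.1s + 1 + 3.036), with pole at s = −(1 + 3.036)/0.1 = −40.36.
Closed-loop time constant τ = 1/40.36 = 0.0248 s.

τ = 0.0248 s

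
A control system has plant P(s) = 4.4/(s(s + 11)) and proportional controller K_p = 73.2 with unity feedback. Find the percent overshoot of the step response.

36.4%

From 1 + K_pP(s) = 0: s² + 11s + 322.1 = 0 ⇒ ω_n = 17.95, ζ = 0.3065.
%OS = 100·exp(−πζ/√(1−ζ²)) = 100·exp(−π·0.3065/√0.9061) = 36.4%.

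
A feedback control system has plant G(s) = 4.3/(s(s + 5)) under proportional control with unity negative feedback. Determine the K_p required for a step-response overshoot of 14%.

From %OS = 100·exp(−πζ/√(1−ζ²)) = 14%, ζ = −ln(0.14)/√(π²+ln²(0.14)) = 0.5305.
Characteristic equation s² + 5s + 4.3K_p = 0 gives ζ = 5/(2√(4.3K_p)).
Setting ζ = 0.5305: √(4.3K_p) = 5/(2·0.5305) = 4.712, so K_p = 22.21/4.3 = 5.16.

K_p = 5.16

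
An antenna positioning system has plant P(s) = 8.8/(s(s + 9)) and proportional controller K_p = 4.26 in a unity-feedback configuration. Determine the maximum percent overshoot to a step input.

3.32%

The closed-loop denominator s² + 9s + 37.49 gives ω_n = √37.49 = 6.123 and ζ = 9/(2ω_n) = 0.735.
%OS = 100·exp(−πζ/√(1−ζ²)) = 100·exp(−π·0.735/√0.4598) = 3.32%.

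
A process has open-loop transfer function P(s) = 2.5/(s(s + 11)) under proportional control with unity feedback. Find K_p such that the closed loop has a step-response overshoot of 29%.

From %OS = 100·exp(−πζ/√(1−ζ²)) = 29%, ζ = −ln(0.29)/√(π²+ln²(0.29)) = 0.3666.
Characteristic equation s² + 11s + 2.5K_p = 0 gives ζ = 11/(2√(2.5K_p)).
Setting ζ = 0.3666: √(2.5K_p) = 11/(2·0.3666) = 15, so K_p = 225.1/2.5 = 90.

K_p = 90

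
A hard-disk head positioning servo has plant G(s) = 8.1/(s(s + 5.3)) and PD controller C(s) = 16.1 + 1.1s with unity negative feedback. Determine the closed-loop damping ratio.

Forward path: (16.1 + 1.1s)·8.1/(s(s+5.3)). The closed-loop characteristic equation is s² + (5.3 + 8.1·1.1)s + 8.1·16.1 = 0.
That is s² + 14.21s + 130.4 = 0, so ω_n = 11.42 rad/s and ζ = 14.21/(2·11.42) = 0.6222.

ζ = 0.622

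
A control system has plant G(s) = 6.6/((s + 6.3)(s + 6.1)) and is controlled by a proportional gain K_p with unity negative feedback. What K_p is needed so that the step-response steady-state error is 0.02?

For a type-0 loop with proportional control, e_ss = 1/(1 + K_p·G(0)).
G(0) = 0.1717. Require 1/(1 + K_p·0.1717) = 0.02, so 1 + 0.1717·K_p = 50.
K_p = (50 − 1)/0.1717 = 285.

K_p = 285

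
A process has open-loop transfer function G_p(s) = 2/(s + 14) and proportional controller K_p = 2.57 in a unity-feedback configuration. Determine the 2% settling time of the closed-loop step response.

Closed-loop transfer function: T(s) = K_p·G_p(s)/(1 + K_p·G_p(s)) = 5.14/(s + 14 + 5.14) = 5.14/(s + 19.14).
Time constant τ = 1/19.14 = 0.05225 s, so the 2% settling time is about 4τ = 0.209 s.

T_s ≈ 0.209 s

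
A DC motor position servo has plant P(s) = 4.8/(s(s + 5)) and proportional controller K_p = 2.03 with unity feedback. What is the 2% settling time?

T_s ≈ 1.6 s

Closed-loop characteristic equation: s² + 5s + 9.744 = 0, so ω_n = 3.122 rad/s and ζ = 5/(2·3.122) = 0.8009.
2% settling time T_s ≈ 4/(ζω_n) = 4/2.5 = 1.6 s.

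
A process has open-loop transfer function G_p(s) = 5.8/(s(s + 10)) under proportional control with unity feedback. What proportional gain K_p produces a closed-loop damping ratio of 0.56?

K_p = 13.7

Closed-loop characteristic equation: s² + 10s + K_p·5.8 = 0.
So ω_n = √(5.8K_p) and 2ζω_n = 10, giving ζ = 10/(2√(5.8K_p)).
Setting ζ = 0.56: √(5.8K_p) = 10/(2·0.56) = 8.929, so K_p = 79.72/5.8 = 13.7.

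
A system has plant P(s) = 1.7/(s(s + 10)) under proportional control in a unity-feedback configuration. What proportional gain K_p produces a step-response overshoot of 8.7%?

From %OS = 100·exp(−πζ/√(1−ζ²)) = 8.7%, ζ = −ln(0.087)/√(π²+ln²(0.087)) = 0.6137.
Characteristic equation s² + 10s + 1.7K_p = 0 gives ζ = 10/(2√(1.7K_p)).
Setting ζ = 0.6137: √(1.7K_p) = 10/(2·0.6137) = 8.147, so K_p = 66.38/1.7 = 39.

K_p = 39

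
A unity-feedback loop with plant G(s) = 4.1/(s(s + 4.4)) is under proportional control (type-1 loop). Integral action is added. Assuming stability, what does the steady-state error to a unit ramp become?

0

The integrator raises the loop to type 2, so K_v → ∞ and e_ss to a ramp is zero.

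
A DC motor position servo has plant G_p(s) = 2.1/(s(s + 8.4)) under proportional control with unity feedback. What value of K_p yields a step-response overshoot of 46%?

K_p = 146

From %OS = 100·exp(−πζ/√(1−ζ²)) = 46%, ζ = −ln(0.46)/√(π²+ln²(0.46)) = 0.24.
Characteristic equation s² + 8.4s + 2.1K_p = 0 gives ζ = 8.4/(2√(2.1K_p)).
Setting ζ = 0.24: √(2.1K_p) = 8.4/(2·0.24) = 17.5, so K_p = 306.4/2.1 = 146.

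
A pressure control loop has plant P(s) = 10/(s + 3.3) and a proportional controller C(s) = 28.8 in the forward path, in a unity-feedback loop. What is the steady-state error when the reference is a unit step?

0.0113

The loop is type 0. Static position error constant K_pos = C(0)·P(0) = 28.8·3.03 = 87.27.
Steady-state error to a unit step: e_ss = 1/(1+K_pos) = 1/88.27 = 0.0113.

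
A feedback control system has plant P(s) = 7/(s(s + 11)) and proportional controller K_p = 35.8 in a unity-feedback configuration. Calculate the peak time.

The closed-loop denominator s² + 11s + 250.6 gives ω_n = √250.6 = 15.83 and ζ = 11/(2ω_n) = 0.3474.
Damped frequency ω_d = ω_n√(1−ζ²) = 14.84 rad/s, so peak time T_p = π/ω_d = 0.212 s.

T_p = 0.212 s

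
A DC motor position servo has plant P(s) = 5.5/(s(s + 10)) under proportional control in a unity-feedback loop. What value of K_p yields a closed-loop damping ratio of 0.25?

Closed-loop characteristic equation: s² + 10s + K_p·5.5 = 0.
So ω_n = √(5.5K_p) and 2ζω_n = 10, giving ζ = 10/(2√(5.5K_p)).
Setting ζ = 0.25: √(5.5K_p) = 10/(2·0.25) = 20, so K_p = 400/5.5 = 72.7.

K_p = 72.7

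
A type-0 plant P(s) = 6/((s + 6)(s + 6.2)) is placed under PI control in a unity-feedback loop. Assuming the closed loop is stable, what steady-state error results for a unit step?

The PI controller's integrator makes the forward path type 1, so e_ss to a step is zero.

0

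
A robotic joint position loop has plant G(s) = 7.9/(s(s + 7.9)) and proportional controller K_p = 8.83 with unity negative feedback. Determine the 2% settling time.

T_s ≈ 1.01 s

Closed-loop characteristic equation: s² + 7.9s + 69.76 = 0, so ω_n = 8.352 rad/s and ζ = 7.9/(2·8.352) = 0.4729.
2% settling time T_s ≈ 4/(ζω_n) = 4/3.95 = 1.01 s.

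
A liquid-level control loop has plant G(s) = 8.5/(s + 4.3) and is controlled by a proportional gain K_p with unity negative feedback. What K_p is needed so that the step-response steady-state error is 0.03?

K_p = 16.4

For a type-0 loop with proportional control, e_ss = 1/(1 + K_p·G(0)).
G(0) = 1.977. Require 1/(1 + K_p·1.977) = 0.03, so 1 + 1.977·K_p = 33.33.
K_p = (33.33 − 1)/1.977 = 16.4.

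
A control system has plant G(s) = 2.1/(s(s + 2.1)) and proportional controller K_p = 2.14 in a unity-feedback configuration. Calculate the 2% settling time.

T_s ≈ 3.81 s

From 1 + K_pG(s) = 0: s² + 2.1s + 4.494 = 0 ⇒ ω_n = 2.12, ζ = 0.4953.
2% settling time T_s ≈ 4/(ζω_n) = 4/1.05 = 3.81 s.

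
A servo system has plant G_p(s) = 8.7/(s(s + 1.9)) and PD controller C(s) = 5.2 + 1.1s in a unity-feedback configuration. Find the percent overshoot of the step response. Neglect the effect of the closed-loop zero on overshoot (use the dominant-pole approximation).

Forward path: (5.2 + 1.1s)·8.7/(s(s+1.9)). The closed-loop characteristic equation is s² + (1.9 + 8.7·1.1)s + 8.7·5.2 = 0.
That is s² + 11.47s + 45.24 = 0, so ω_n = 6.726 rad/s and ζ = 11.47/(2·6.726) = 0.8527.
%OS = 100·exp(−πζ/√(1−ζ²)) = 0.594%.

0.594%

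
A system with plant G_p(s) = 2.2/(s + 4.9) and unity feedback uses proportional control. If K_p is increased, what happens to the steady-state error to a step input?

decrease

e_ss = 1/(1 + K_p·G_p(0)); a larger K_p raises the denominator, so e_ss decreases.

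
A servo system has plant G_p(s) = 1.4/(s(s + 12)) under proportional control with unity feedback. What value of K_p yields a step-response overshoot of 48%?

From %OS = 100·exp(−πζ/√(1−ζ²)) = 48%, ζ = −ln(0.48)/√(π²+ln²(0.48)) = 0.2275.
Characteristic equation s² + 12s + 1.4K_p = 0 gives ζ = 12/(2√(1.4K_p)).
Setting ζ = 0.2275: √(1.4K_p) = 12/(2·0.2275) = 26.37, so K_p = 695.5/1.4 = 497.

K_p = 497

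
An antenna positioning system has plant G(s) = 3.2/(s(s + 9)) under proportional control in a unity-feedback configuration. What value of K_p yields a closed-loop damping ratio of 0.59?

Closed-loop characteristic equation: s² + 9s + K_p·3.2 = 0.
So ω_n = √(3.2K_p) and 2ζω_n = 9, giving ζ = 9/(2√(3.2K_p)).
Setting ζ = 0.59: √(3.2K_p) = 9/(2·0.59) = 7.627, so K_p = 58.17/3.2 = 18.2.

K_p = 18.2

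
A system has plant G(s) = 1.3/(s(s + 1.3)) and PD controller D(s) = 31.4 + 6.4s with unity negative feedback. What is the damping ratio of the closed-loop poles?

ζ = 0.753

Forward path: (31.4 + 6.4s)·1.3/(s(s+1.3)). The closed-loop characteristic equation is s² + (1.3 + 1.3·6.4)s + 1.3·31.4 = 0.
That is s² + 9.62s + 40.82 = 0, so ω_n = 6.389 rad/s and ζ = 9.62/(2·6.389) = 0.7529.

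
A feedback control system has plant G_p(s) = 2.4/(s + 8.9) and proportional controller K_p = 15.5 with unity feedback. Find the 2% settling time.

T_s ≈ 0.0868 s

Closed-loop transfer function: T(s) = K_p·G_p(s)/(1 + K_p·G_p(s)) = 37.2/(s + 8.9 + 37.2) = 37.2/(s + 46.1).
Time constant τ = 1/46.1 = 0.02169 s, so the 2% settling time is about 4τ = 0.0868 s.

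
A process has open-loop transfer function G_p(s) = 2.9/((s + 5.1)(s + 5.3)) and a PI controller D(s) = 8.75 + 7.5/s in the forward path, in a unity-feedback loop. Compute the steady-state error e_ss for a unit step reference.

0

The open loop D(s)G_p(s) has a pole at the origin (type 1), so the static position error constant is infinite and e_ss = 1/(1+∞) = 0.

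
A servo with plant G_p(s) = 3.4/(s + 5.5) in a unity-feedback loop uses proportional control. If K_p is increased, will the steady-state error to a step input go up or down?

decrease

The position error constant K_pos = K_p·G_p(0) grows with K_p, and e_ss = 1/(1+K_pos) falls.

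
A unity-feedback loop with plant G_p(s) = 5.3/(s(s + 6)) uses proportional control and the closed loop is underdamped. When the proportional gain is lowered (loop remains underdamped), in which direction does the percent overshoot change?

decrease

ζ = 6/(2√(5.3K_p)) rises as K_p falls; higher damping means less overshoot.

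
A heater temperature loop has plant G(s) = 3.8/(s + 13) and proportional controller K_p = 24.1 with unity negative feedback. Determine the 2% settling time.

T_s ≈ 0.0382 s

Closed-loop transfer function: T(s) = K_p·G(s)/(1 + K_p·G(s)) = 91.58/(s + 13 + 91.58) = 91.58/(s + 104.6).
Time constant τ = 1/104.6 = 0.009562 s, so the 2% settling time is about 4τ = 0.0382 s.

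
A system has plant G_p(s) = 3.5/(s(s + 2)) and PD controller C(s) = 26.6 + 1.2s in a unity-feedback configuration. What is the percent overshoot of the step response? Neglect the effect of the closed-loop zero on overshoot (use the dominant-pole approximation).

34.4%

Forward path: (26.6 + 1.2s)·3.5/(s(s+2)). The closed-loop characteristic equation is s² + (2 + 3.5·1.2)s + 3.5·26.6 = 0.
That is s² + 6.2s + 93.1 = 0, so ω_n = 9.649 rad/s and ζ = 6.2/(2·9.649) = 0.3213.
%OS = 100·exp(−πζ/√(1−ζ²)) = 34.4%.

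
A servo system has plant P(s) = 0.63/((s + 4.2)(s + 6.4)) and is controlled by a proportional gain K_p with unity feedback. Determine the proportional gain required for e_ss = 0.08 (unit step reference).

K_p = 491

Steady-state error for a unit step on this type-0 loop is 1/(1 + K_p·P(0)).
P(0) = 0.02344. Require 1/(1 + K_p·0.02344) = 0.08, so 1 + 0.02344·K_p = 12.5.
K_p = (12.5 − 1)/0.02344 = 491.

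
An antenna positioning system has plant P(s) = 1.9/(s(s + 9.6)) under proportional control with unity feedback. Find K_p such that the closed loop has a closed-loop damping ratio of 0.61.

Closed-loop characteristic equation: s² + 9.6s + K_p·1.9 = 0.
So ω_n = √(1.9K_p) and 2ζω_n = 9.6, giving ζ = 9.6/(2√(1.9K_p)).
Setting ζ = 0.61: √(1.9K_p) = 9.6/(2·0.61) = 7.869, so K_p = 61.92/1.9 = 32.6.

K_p = 32.6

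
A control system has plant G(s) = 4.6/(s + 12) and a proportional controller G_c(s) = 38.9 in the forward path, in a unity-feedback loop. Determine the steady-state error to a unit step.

0.0628

The loop is type 0. Static position error constant K_pos = G_c(0)·G(0) = 38.9·0.3833 = 14.91.
Steady-state error to a unit step: e_ss = 1/(1+K_pos) = 1/15.91 = 0.0628.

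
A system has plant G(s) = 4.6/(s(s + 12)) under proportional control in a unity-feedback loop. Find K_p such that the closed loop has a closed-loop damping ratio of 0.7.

K_p = 16

Closed-loop characteristic equation: s² + 12s + K_p·4.6 = 0.
So ω_n = √(4.6K_p) and 2ζω_n = 12, giving ζ = 12/(2√(4.6K_p)).
Setting ζ = 0.7: √(4.6K_p) = 12/(2·0.7) = 8.571, so K_p = 73.47/4.6 = 16.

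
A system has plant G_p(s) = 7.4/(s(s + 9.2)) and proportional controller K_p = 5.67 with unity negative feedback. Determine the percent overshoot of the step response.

Closed-loop characteristic equation: s² + 9.2s + 41.96 = 0, so ω_n = 6.477 rad/s and ζ = 9.2/(2·6.477) = 0.7102.
%OS = 100·exp(−πζ/√(1−ζ²)) = 100·exp(−π·0.7102/√0.4957) = 4.21%.

4.21%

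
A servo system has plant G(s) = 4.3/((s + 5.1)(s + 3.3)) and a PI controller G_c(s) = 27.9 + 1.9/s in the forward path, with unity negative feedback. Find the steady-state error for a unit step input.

0

The open loop G_c(s)G(s) has a pole at the origin (type 1), so the static position error constant is infinite and e_ss = 1/(1+∞) = 0.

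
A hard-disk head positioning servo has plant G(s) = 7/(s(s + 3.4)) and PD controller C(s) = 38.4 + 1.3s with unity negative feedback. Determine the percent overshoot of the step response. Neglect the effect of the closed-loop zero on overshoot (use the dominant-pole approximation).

27.4%

Forward path: (38.4 + 1.3s)·7/(s(s+3.4)). The closed-loop characteristic equation is s² + (3.4 + 7·1.3)s + 7·38.4 = 0.
That is s² + 12.5s + 268.8 = 0, so ω_n = 16.4 rad/s and ζ = 12.5/(2·16.4) = 0.3812.
%OS = 100·exp(−πζ/√(1−ζ²)) = 27.4%.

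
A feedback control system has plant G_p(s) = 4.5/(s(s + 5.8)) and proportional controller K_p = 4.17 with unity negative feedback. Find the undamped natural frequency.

The closed-loop denominator is s(s+5.8) + 4.17·4.5 = s² + 5.8s + 18.77.
Matching s² + 2ζω_n s + ω_n²: ω_n = √18.77 = 4.332 rad/s and 2ζω_n = 5.8, so ζ = 5.8/(2·4.332) = 0.669.

ω_n = 4.33 rad/s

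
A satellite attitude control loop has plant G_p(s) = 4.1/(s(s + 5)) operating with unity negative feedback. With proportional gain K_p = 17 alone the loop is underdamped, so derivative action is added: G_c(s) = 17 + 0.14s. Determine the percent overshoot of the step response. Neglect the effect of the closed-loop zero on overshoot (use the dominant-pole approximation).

Forward path: (17 + 0.14s)·4.1/(s(s+5)). The closed-loop characteristic equation is s² + (5 + 4.1·0.14)s + 4.1·17 = 0.
That is s² + 5.574s + 69.7 = 0, so ω_n = 8.349 rad/s and ζ = 5.574/(2·8.349) = 0.3338.
%OS = 100·exp(−πζ/√(1−ζ²)) = 32.9%.

32.9%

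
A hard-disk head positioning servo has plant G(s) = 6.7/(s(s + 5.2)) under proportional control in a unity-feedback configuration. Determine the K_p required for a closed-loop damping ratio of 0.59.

Closed-loop characteristic equation: s² + 5.2s + K_p·6.7 = 0.
So ω_n = √(6.7K_p) and 2ζω_n = 5.2, giving ζ = 5.2/(2√(6.7K_p)).
Setting ζ = 0.59: √(6.7K_p) = 5.2/(2·0.59) = 4.407, so K_p = 19.42/6.7 = 2.9.

K_p = 2.9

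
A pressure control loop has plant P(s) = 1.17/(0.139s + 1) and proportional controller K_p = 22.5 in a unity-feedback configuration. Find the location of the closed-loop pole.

Closed loop: T(s) = K_p·P/(1+K_p·P) = 26.32/(0.139s + 1 + 26.32), with pole at s = −(1 + 26.32)/0.139 = −196.6.

s = -196.6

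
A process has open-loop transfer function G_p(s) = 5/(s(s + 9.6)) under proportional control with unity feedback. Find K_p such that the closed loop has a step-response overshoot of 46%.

K_p = 80

From %OS = 100·exp(−πζ/√(1−ζ²)) = 46%, ζ = −ln(0.46)/√(π²+ln²(0.46)) = 0.24.
Characteristic equation s² + 9.6s + 5K_p = 0 gives ζ = 9.6/(2√(5K_p)).
Setting ζ = 0.24: √(5K_p) = 9.6/(2·0.24) = 20, so K_p = 400.1/5 = 80.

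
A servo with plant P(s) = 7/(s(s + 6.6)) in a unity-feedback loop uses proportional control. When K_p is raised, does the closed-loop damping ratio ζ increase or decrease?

decrease

ζ = 6.6/(2√(7K_p)); increasing K_p raises the denominator, so ζ falls.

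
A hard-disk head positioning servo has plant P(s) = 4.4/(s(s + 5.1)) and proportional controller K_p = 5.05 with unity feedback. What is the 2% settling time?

T_s ≈ 1.57 s

From 1 + K_pP(s) = 0: s² + 5.1s + 22.22 = 0 ⇒ ω_n = 4.714, ζ = 0.541.
2% settling time T_s ≈ 4/(ζω_n) = 4/2.55 = 1.57 s.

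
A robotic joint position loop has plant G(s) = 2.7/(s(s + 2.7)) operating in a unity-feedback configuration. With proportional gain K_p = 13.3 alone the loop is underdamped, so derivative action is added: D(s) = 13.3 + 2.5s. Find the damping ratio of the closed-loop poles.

Forward path: (13.3 + 2.5s)·2.7/(s(s+2.7)). The closed-loop characteristic equation is s² + (2.7 + 2.7·2.5)s + 2.7·13.3 = 0.
That is s² + 9.45s + 35.91 = 0, so ω_n = 5.992 rad/s and ζ = 9.45/(2·5.992) = 0.7885.

ζ = 0.788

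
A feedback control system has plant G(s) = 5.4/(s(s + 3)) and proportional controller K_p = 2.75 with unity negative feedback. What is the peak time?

The closed-loop denominator s² + 3s + 14.85 gives ω_n = √14.85 = 3.854 and ζ = 3/(2ω_n) = 0.3892.
Damped frequency ω_d = ω_n√(1−ζ²) = 3.55 rad/s, so peak time T_p = π/ω_d = 0.885 s.

T_p = 0.885 s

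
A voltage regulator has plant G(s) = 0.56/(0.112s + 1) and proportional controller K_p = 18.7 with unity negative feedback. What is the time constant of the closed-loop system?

Closed loop: T(s) = K_p·G/(1+K_p·G) = 10.47/(0.112s + 1 + 10.47), with pole at s = −(1 + 10.47)/0.112 = −102.4.
Closed-loop time constant τ = 1/102.4 = 0.00976 s.

τ = 0.00976 s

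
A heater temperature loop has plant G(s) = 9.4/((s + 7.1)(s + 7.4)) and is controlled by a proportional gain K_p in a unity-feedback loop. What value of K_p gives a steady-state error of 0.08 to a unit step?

K_p = 64.3

The loop is type 0, so e_ss(step) = 1/(1 + K_pos) with K_pos = K_p·G(0).
G(0) = 0.1789. Require 1/(1 + K_p·0.1789) = 0.08, so 1 + 0.1789·K_p = 12.5.
K_p = (12.5 − 1)/0.1789 = 64.3.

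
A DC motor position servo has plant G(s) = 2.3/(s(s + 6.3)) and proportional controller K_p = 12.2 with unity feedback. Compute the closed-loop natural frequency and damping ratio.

ω_n = 5.3 rad/s, ζ = 0.595

The closed-loop denominator is s(s+6.3) + 12.2·2.3 = s² + 6.3s + 28.06.
Matching s² + 2ζω_n s + ω_n²: ω_n = √28.06 = 5.297 rad/s and 2ζω_n = 6.3, so ζ = 6.3/(2·5.297) = 0.595.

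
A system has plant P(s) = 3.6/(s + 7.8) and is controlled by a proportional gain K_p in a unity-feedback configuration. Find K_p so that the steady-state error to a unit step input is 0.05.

The loop is type 0, so e_ss(step) = 1/(1 + K_pos) with K_pos = K_p·P(0).
P(0) = 0.4615. Require 1/(1 + K_p·0.4615) = 0.05, so 1 + 0.4615·K_p = 20.
K_p = (20 − 1)/0.4615 = 41.2.

K_p = 41.2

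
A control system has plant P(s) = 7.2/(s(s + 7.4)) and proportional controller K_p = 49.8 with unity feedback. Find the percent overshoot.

53.5%

The closed-loop denominator s² + 7.4s + 358.6 gives ω_n = √358.6 = 18.94 and ζ = 7.4/(2ω_n) = 0.1954.
%OS = 100·exp(−πζ/√(1−ζ²)) = 100·exp(−π·0.1954/√0.9618) = 53.5%.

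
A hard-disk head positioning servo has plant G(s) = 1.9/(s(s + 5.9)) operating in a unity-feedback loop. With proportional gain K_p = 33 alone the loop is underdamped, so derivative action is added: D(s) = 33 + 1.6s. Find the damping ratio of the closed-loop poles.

Forward path: (33 + 1.6s)·1.9/(s(s+5.9)). The closed-loop characteristic equation is s² + (5.9 + 1.9·1.6)s + 1.9·33 = 0.
That is s² + 8.94s + 62.7 = 0, so ω_n = 7.918 rad/s and ζ = 8.94/(2·7.918) = 0.5645.

ζ = 0.565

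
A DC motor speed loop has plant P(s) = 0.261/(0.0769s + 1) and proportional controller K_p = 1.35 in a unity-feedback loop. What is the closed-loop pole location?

Closed loop: T(s) = K_p·P/(1+K_p·P) = 0.3524/(0.0769s + 1 + 0.3524), with pole at s = −(1 + 0.3524)/0.0769 = −17.59.

s = -17.59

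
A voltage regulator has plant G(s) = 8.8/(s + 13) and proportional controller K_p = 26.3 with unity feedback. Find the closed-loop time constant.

Closed-loop transfer function: T(s) = K_p·G(s)/(1 + K_p·G(s)) = 231.4/(s + 13 + 231.4) = 231.4/(s + 244.4).
Time constant τ = 1/244.4 = 0.00409 s.

τ = 0.00409 s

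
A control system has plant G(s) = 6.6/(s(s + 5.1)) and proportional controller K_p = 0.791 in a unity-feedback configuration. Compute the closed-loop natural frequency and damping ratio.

ω_n = 2.28 rad/s, ζ = 1.12

The closed-loop denominator is s(s+5.1) + 0.791·6.6 = s² + 5.1s + 5.221.
So ω_n² = 5.221 ⇒ ω_n = 2.285 rad/s, and ζ = 5.1/(2ω_n) = 1.12.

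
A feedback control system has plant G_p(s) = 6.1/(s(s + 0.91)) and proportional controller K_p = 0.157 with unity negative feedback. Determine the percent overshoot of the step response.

The closed-loop denominator s² + 0.91s + 0.9577 gives ω_n = √0.9577 = 0.9786 and ζ = 0.91/(2ω_n) = 0.4649.
%OS = 100·exp(−πζ/√(1−ζ²)) = 100·exp(−π·0.4649/√0.7838) = 19.2%.

19.2%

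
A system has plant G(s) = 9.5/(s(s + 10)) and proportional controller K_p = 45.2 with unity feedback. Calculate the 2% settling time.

From 1 + K_pG(s) = 0: s² + 10s + 429.4 = 0 ⇒ ω_n = 20.72, ζ = 0.2413.
2% settling time T_s ≈ 4/(ζω_n) = 4/5 = 0.8 s.

T_s ≈ 0.8 s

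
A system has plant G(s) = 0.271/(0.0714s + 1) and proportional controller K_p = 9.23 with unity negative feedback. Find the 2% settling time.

Closed loop: T(s) = K_p·G/(1+K_p·G) = 2.501/(0.0714s + 1 + 2.501), with pole at s = −(1 + 2.501)/0.0714 = −49.04.
τ = 1/49.04 = 0.02039 s, so 2% settling time ≈ 4τ = 0.0816 s.

T_s ≈ 0.0816 s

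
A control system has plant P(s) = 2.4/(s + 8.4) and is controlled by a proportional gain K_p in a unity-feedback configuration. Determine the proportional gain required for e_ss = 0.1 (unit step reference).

K_p = 31.5

Steady-state error for a unit step on this type-0 loop is 1/(1 + K_p·P(0)).
P(0) = 0.2857. Require 1/(1 + K_p·0.2857) = 0.1, so 1 + 0.2857·K_p = 10.
K_p = (10 − 1)/0.2857 = 31.5.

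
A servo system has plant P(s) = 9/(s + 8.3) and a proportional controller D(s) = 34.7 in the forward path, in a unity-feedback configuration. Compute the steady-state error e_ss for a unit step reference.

The loop is type 0. Static position error constant K_pos = D(0)·P(0) = 34.7·1.084 = 37.63.
Steady-state error to a unit step: e_ss = 1/(1+K_pos) = 1/38.63 = 0.0259.

0.0259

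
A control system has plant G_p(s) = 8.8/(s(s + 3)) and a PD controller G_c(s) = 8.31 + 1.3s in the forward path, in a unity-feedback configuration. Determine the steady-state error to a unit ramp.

0.041

The loop has one pole at the origin (type 1). Velocity error constant K_v = lim_{s→0} s·G_c(s)G_p(s) = 8.31·8.8/3 = 24.38.
Steady-state error to a unit ramp: e_ss = 1/K_v = 0.041.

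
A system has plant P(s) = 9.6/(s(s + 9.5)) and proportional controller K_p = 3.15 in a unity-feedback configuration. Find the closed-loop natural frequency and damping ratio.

ω_n = 5.5 rad/s, ζ = 0.864

The closed-loop denominator is s(s+9.5) + 3.15·9.6 = s² + 9.5s + 30.24.
Matching s² + 2ζω_n s + ω_n²: ω_n = √30.24 = 5.499 rad/s and 2ζω_n = 9.5, so ζ = 9.5/(2·5.499) = 0.864.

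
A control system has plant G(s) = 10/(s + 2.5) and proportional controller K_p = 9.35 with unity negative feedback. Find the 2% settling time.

T_s ≈ 0.0417 s

Closed-loop transfer function: T(s) = K_p·G(s)/(1 + K_p·G(s)) = 93.5/(s + 2.5 + 93.5) = 93.5/(s + 96).
Time constant τ = 1/96 = 0.01042 s, so the 2% settling time is about 4τ = 0.0417 s.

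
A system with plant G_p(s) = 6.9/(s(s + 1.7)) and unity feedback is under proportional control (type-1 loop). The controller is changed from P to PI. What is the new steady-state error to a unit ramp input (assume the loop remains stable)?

0

The integrator raises the loop to type 2, so K_v → ∞ and e_ss to a ramp is zero.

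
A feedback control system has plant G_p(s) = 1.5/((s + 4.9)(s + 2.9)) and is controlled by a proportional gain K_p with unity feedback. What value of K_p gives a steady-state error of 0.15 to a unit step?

Steady-state error for a unit step on this type-0 loop is 1/(1 + K_p·G_p(0)).
G_p(0) = 0.1056. Require 1/(1 + K_p·0.1056) = 0.15, so 1 + 0.1056·K_p = 6.667.
K_p = (6.667 − 1)/0.1056 = 53.7.

K_p = 53.7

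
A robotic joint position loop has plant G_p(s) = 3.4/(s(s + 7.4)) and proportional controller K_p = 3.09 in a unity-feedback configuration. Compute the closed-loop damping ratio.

1 + K_p·G_p(s) = 0 gives s² + 7.4s + 10.51 = 0.
So ω_n² = 10.51 ⇒ ω_n = 3.241 rad/s, and ζ = 7.4/(2ω_n) = 1.14.

ζ = 1.14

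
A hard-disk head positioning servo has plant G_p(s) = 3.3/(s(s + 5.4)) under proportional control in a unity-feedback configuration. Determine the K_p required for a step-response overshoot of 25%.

K_p = 13.6

From %OS = 100·exp(−πζ/√(1−ζ²)) = 25%, ζ = −ln(0.25)/√(π²+ln²(0.25)) = 0.4037.
Characteristic equation s² + 5.4s + 3.3K_p = 0 gives ζ = 5.4/(2√(3.3K_p)).
Setting ζ = 0.4037: √(3.3K_p) = 5.4/(2·0.4037) = 6.688, so K_p = 44.73/3.3 = 13.6.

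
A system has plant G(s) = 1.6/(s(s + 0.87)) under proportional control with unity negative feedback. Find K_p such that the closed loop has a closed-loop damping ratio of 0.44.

K_p = 0.611

Closed-loop characteristic equation: s² + 0.87s + K_p·1.6 = 0.
So ω_n = √(1.6K_p) and 2ζω_n = 0.87, giving ζ = 0.87/(2√(1.6K_p)).
Setting ζ = 0.44: √(1.6K_p) = 0.87/(2·0.44) = 0.9886, so K_p = 0.9774/1.6 = 0.611.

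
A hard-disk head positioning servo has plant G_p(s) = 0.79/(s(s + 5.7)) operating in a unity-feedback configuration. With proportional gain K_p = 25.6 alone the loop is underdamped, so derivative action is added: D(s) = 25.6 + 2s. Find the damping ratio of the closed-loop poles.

Forward path: (25.6 + 2s)·0.79/(s(s+5.7)). The closed-loop characteristic equation is s² + (5.7 + 0.79·2)s + 0.79·25.6 = 0.
That is s² + 7.28s + 20.22 = 0, so ω_n = 4.497 rad/s and ζ = 7.28/(2·4.497) = 0.8094.

ζ = 0.809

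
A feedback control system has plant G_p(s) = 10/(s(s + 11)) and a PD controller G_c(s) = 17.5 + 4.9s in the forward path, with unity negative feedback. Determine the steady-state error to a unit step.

The open loop G_c(s)G_p(s) has a pole at the origin (type 1), so the static position error constant is infinite and e_ss = 1/(1+∞) = 0.

0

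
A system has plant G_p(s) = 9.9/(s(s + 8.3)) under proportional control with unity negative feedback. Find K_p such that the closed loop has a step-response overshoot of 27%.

From %OS = 100·exp(−πζ/√(1−ζ²)) = 27%, ζ = −ln(0.27)/√(π²+ln²(0.27)) = 0.3847.
Characteristic equation s² + 8.3s + 9.9K_p = 0 gives ζ = 8.3/(2√(9.9K_p)).
Setting ζ = 0.3847: √(9.9K_p) = 8.3/(2·0.3847) = 10.79, so K_p = 116.4/9.9 = 11.8.

K_p = 11.8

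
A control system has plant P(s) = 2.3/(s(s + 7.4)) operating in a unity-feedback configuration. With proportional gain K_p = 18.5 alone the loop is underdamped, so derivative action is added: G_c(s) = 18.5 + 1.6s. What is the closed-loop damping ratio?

ζ = 0.849

Forward path: (18.5 + 1.6s)·2.3/(s(s+7.4)). The closed-loop characteristic equation is s² + (7.4 + 2.3·1.6)s + 2.3·18.5 = 0.
That is s² + 11.08s + 42.55 = 0, so ω_n = 6.523 rad/s and ζ = 11.08/(2·6.523) = 0.8493.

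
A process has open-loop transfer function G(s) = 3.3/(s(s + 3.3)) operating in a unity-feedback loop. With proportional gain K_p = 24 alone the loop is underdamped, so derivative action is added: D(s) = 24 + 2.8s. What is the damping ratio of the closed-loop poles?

Forward path: (24 + 2.8s)·3.3/(s(s+3.3)). The closed-loop characteristic equation is s² + (3.3 + 3.3·2.8)s + 3.3·24 = 0.
That is s² + 12.54s + 79.2 = 0, so ω_n = 8.899 rad/s and ζ = 12.54/(2·8.899) = 0.7045.

ζ = 0.705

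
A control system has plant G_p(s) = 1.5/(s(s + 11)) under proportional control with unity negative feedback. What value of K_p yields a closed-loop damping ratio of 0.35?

Closed-loop characteristic equation: s² + 11s + K_p·1.5 = 0.
So ω_n = √(1.5K_p) and 2ζω_n = 11, giving ζ = 11/(2√(1.5K_p)).
Setting ζ = 0.35: √(1.5K_p) = 11/(2·0.35) = 15.71, so K_p = 246.9/1.5 = 165.

K_p = 165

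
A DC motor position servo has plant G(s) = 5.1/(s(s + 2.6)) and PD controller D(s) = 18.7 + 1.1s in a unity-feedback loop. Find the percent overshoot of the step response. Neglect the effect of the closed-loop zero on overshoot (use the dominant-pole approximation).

23.3%

Forward path: (18.7 + 1.1s)·5.1/(s(s+2.6)). The closed-loop characteristic equation is s² + (2.6 + 5.1·1.1)s + 5.1·18.7 = 0.
That is s² + 8.21s + 95.37 = 0, so ω_n = 9.766 rad/s and ζ = 8.21/(2·9.766) = 0.4203.
%OS = 100·exp(−πζ/√(1−ζ²)) = 23.3%.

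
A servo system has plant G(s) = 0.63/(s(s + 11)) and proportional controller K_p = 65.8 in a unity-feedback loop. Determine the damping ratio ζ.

With unity feedback the closed-loop characteristic equation is s² + 11s + 65.8·0.63 = s² + 11s + 41.45 = 0.
So ω_n² = 41.45 ⇒ ω_n = 6.438 rad/s, and ζ = 11/(2ω_n) = 0.854.

ζ = 0.854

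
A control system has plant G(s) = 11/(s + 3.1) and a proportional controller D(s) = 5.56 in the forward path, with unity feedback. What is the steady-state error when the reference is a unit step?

0.0482

The loop is type 0. Static position error constant K_pos = D(0)·G(0) = 5.56·3.548 = 19.73.
Steady-state error to a unit step: e_ss = 1/(1+K_pos) = 1/20.73 = 0.0482.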